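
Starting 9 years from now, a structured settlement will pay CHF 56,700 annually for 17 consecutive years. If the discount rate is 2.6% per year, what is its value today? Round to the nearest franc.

CHF 627,993

Value one period before first payment (t=8): 56700 × [1 − (1+0.026)^(−17)] / 0.026 = 56700 × 13.600371 = 771,141.0360
Discount back 8 years: 771,141.0360 × (1+0.026)^(−8) = 771,141.0360 × 0.814369 = 627,993.1815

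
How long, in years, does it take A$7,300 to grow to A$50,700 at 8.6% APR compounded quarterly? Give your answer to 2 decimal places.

22.78 years

Periodic rate i = 0.086/4 = 0.0215.
(1+i)^n = 50700/7300 = 6.94521, so n = ln 6.94521 / ln 1.0215 = 91.1075 quarters
= 91.1075/4 years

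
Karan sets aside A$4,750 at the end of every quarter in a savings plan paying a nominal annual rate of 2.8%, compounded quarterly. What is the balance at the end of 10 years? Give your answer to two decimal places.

Periodic rate i = 0.028/4 = 0.007; n = 10 × 4 = 40 periods.
Accumulation factor s(40|0.007) = 45.977113; FV = 4750 × 45.977113 = 218,391.2887

A$218,391.29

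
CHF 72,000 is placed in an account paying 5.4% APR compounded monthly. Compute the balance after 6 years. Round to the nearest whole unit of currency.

CHF 99,478

With 12 periods per year: i = 0.0045, n = 72.
FV = 72,000 × (1 + 0.0045)^72 = 99,478.2770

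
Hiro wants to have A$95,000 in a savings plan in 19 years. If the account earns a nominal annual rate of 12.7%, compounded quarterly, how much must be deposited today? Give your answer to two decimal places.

A$8,832.09

With 4 periods per year: i = 0.03175, n = 76.
PV = 95,000 / (1 + 0.03175)^76 = 95,000 / 10.756235 = 8,832.0865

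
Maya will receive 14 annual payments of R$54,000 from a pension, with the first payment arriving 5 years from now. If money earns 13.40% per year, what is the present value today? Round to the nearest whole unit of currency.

PV at t=4 (ordinary 14-year annuity): 54000 × a(14|0.134) = 54000 × 6.179433 = 333,689.3888
Discount back 4 years: 333,689.3888 × (1+0.134)^(−4) = 333,689.3888 × 0.604711 = 201,785.6036

R$201,786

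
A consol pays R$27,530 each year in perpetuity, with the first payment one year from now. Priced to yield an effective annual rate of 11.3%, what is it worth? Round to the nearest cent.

R$243,628.32

PV = C/r = 27530/0.113 = 243,628.3186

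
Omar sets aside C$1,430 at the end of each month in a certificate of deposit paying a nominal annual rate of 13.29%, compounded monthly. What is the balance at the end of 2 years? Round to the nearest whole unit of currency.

With 12 periods per year: i = 0.011075, n = 24.
Accumulation factor s(24|0.011075) = 27.320052; FV = 1430 × 27.320052 = 39,067.6743

C$39,068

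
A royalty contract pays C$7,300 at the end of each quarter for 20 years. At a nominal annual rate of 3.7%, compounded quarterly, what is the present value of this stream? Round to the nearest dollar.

With 4 periods per year: i = 0.00925, n = 80.
PV = 7300 × [1 − (1+0.00925)^(−80)] / 0.00925 = 7300 × 56.352476 = 411,373.0717

C$411,373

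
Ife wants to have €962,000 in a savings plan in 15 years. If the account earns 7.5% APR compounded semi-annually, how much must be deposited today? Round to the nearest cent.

€318,809.98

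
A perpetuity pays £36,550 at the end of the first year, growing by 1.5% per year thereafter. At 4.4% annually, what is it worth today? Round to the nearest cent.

£1,260,344.83

PV = D₁/(r − g) = 36550/(0.044 − 0.015) = 1,260,344.8276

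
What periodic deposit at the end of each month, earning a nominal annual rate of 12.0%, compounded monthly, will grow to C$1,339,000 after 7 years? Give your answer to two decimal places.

With 12 periods per year: i = 0.01, n = 84.
FV-annuity factor = 130.672274; PMT = 1.339e+06 / 130.672274 = 10,247.0092

C$10,247.01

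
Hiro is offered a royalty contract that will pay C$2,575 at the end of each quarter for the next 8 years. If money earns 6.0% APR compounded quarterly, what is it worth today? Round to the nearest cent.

C$65,062.88

With 4 periods per year: i = 0.015, n = 32.
Annuity factor a(32|0.015) = 25.267139; PV = 2575 × 25.267139 = 65,062.8823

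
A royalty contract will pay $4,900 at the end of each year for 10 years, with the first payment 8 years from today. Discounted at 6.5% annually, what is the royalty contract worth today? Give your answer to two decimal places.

$22,667.68

PV at t=7 (ordinary 10-year annuity): 4900 × a(10|0.065) = 4900 × 7.188830 = 35,225.2681
PV₀ = 35,225.2681 / (1+0.065)^7 = 35,225.2681 / 1.553987 = 22,667.6789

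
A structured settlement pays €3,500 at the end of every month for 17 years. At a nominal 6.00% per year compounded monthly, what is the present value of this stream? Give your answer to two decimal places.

Periodic rate i = 0.06/12 = 0.005; n = 17 × 12 = 204 periods.
Annuity factor a(204|0.005) = 127.697486; PV = 3500 × 127.697486 = 446,941.2015

€446,941.20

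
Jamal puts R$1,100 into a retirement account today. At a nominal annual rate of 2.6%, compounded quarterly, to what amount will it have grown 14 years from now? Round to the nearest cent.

R$1,581.12

i = 0.026/4 = 0.0065 per quarter; n = 14·4 = 56.
FV = PV·(1+i)^n = 1,100 × 1.437380 = 1,581.1181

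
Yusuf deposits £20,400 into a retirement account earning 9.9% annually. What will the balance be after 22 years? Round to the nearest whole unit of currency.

FV = 20,400 × (1 + 0.099)^22 = 162,771.8879

£162,772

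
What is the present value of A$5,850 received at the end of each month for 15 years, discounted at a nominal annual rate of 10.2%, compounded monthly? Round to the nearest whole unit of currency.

A$538,241

With 12 periods per year: i = 0.0085, n = 180.
PV = 5850 × [1 − (1+0.0085)^(−180)] / 0.0085 = 5850 × 92.007024 = 538,241.0887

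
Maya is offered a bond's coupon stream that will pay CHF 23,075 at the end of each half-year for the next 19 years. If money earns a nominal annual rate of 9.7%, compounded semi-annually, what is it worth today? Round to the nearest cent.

Periodic rate i = 0.097/2 = 0.0485; n = 19 × 2 = 38 periods.
PV = PMT · [1 − (1+i)^(−n)] / i = 23075 · 17.209315 = 397,104.9532

CHF 397,104.95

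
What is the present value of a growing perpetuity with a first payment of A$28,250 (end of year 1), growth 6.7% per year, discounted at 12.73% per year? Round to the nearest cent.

PV = D₁/(r − g) = 28250/(0.1273 − 0.067) = 468,490.8789

A$468,490.88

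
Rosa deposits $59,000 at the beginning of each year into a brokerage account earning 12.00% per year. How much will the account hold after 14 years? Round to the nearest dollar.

$2,140,503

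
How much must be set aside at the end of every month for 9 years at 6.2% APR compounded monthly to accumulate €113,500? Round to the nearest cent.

i = 0.062/12 = 0.00516667 per month; n = 9·12 = 108.
FV-annuity factor = 144.129009; PMT = 113500 / 144.129009 = 787.4889

€787.49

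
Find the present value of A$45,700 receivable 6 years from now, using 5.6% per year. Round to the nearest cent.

A$32,955.86

PV = 45,700 / (1 + 0.056)^6 = 45,700 / 1.386703 = 32,955.8632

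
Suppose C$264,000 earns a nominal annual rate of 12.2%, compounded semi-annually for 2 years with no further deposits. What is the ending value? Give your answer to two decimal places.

Periodic rate i = 0.122/2 = 0.061; n = 2 × 2 = 4 periods.
FV = PV·(1+i)^n = 264,000 × 1.267248 = 334,553.4112

C$334,553.41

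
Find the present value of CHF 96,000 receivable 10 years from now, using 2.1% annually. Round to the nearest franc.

CHF 77,985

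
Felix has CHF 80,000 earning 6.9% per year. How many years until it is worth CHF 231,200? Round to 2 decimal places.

15.91 years

(1+i)^n = 231200/80000 = 2.89000, so n = ln 2.89000 / ln 1.069 = 15.9053 years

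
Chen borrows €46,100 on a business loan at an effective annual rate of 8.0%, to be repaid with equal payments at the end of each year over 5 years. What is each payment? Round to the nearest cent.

€11,546.04

Annuity-PV factor = 3.992710; PMT = 46100 / 3.992710 = 11,546.0426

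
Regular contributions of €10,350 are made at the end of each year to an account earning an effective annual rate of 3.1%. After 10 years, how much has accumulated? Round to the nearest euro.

FV = 10350 × [(1+0.031)^10 − 1] / 0.031 = 10350 × 11.516815 = 119,199.0348

€119,199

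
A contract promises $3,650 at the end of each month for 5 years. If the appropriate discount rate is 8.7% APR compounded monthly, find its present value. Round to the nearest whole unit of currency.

$177,072

Periodic rate i = 0.087/12 = 0.00725; n = 5 × 12 = 60 periods.
PV = 3650 × [1 − (1+0.00725)^(−60)] / 0.00725 = 3650 × 48.512936 = 177,072.2167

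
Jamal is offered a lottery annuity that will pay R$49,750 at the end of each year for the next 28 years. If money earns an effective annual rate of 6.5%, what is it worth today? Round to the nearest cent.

R$634,137.21

PV = PMT · [1 − (1+i)^(−n)] / i = 49750 · 12.746477 = 634,137.2148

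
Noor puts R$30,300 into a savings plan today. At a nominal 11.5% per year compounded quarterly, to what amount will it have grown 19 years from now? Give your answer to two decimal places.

R$261,210.78

Periodic rate i = 0.115/4 = 0.02875; n = 19 × 4 = 76 periods.
30,300 × (1+0.02875)^76 = 30,300 × 8.620818 = 261,210.7783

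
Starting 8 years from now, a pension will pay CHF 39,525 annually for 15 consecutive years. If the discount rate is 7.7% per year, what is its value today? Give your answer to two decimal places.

PV at t=7 (ordinary 15-year annuity): 39525 × a(15|0.077) = 39525 × 8.718528 = 344,599.8320
PV₀ = 344,599.8320 / (1+0.077)^7 = 344,599.8320 / 1.680776 = 205,024.2058

CHF 205,024.21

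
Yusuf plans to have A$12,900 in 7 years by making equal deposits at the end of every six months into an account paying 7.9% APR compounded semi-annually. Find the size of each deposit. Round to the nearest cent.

With 2 periods per year: i = 0.0395, n = 14.
FV-annuity factor = 18.229298; PMT = 12900 / 18.229298 = 707.6520

A$707.65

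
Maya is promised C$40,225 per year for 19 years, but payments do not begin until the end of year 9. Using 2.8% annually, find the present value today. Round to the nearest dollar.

Value one period before first payment (t=8): 40225 × [1 − (1+0.028)^(−19)] / 0.028 = 40225 × 14.580719 = 586,509.4395
Discount back 8 years: 586,509.4395 × (1+0.028)^(−8) = 586,509.4395 × 0.801780 = 470,251.3910

C$470,251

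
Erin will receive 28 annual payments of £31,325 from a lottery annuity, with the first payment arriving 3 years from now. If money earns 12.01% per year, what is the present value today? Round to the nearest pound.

£199,208

Value one period before first payment (t=2): 31325 × [1 − (1+0.1201)^(−28)] / 0.1201 = 31325 × 7.978645 = 249,931.0561
PV₀ = 249,931.0561 / (1+0.1201)^2 = 249,931.0561 / 1.254624 = 199,207.9333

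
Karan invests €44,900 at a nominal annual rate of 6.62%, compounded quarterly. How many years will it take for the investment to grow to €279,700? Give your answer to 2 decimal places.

27.86 years

Periodic rate i = 0.0662/4 = 0.01655.
(1+i)^n = 279700/44900 = 6.22940, so n = ln 6.22940 / ln 1.01655 = 111.4426 quarters
= 111.4426/4 years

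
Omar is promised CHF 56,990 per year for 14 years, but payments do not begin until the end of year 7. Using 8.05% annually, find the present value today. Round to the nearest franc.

PV at t=6 (ordinary 14-year annuity): 56990 × a(14|0.0805) = 56990 × 8.220348 = 468,477.6278
Discount back 6 years: 468,477.6278 × (1+0.0805)^(−6) = 468,477.6278 × 0.628422 = 294,401.6425

CHF 294,402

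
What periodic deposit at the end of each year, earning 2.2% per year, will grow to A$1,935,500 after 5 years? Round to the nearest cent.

A$370,438.17

PMT = 1.9355e+06 / ( [(1+0.022)^5 − 1] / 0.022 ) = 1.9355e+06 / 5.224893 = 370,438.1744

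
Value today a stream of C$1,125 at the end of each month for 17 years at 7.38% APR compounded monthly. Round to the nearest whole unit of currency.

Periodic rate i = 0.0738/12 = 0.00615; n = 17 × 12 = 204 periods.
PV = 1125 × [1 − (1+0.00615)^(−204)] / 0.00615 = 1125 × 116.050772 = 130,557.1186

C$130,557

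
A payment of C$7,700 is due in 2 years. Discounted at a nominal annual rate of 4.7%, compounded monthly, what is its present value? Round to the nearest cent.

C$7,010.46

With 12 periods per year: i = 0.00391667, n = 24.
Discount factor = (1+0.00391667)^(−24) = 0.910450; PV = 7,700 × 0.910450 = 7,010.4643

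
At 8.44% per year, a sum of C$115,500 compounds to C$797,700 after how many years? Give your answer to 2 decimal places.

23.85 years

(1+i)^n = 797700/115500 = 6.90649, so n = ln 6.90649 / ln 1.0844 = 23.8497 years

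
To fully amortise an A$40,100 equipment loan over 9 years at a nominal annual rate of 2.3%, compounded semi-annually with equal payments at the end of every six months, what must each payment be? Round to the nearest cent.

A$2,479.04

i = 0.023/2 = 0.0115 per half-year; n = 9·2 = 18.
Annuity-PV factor = 16.175604; PMT = 40100 / 16.175604 = 2,479.0420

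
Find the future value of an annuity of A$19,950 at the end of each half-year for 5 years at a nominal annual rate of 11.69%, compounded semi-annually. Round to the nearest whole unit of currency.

A$261,051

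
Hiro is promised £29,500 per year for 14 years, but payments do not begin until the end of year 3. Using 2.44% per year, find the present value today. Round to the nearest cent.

£330,018.18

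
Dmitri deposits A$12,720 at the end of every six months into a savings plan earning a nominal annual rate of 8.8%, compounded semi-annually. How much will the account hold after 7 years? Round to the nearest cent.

With 2 periods per year: i = 0.044, n = 14.
FV = PMT · [(1+i)^n − 1] / i = 12720 · 18.801998 = 239,161.4146

A$239,161.41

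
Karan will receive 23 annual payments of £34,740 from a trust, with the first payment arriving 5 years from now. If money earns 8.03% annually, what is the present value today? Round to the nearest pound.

PV at t=4 (ordinary 23-year annuity): 34740 × a(23|0.0803) = 34740 × 10.345818 = 359,413.7333
Discount back 4 years: 359,413.7333 × (1+0.0803)^(−4) = 359,413.7333 × 0.734214 = 263,886.4941

£263,886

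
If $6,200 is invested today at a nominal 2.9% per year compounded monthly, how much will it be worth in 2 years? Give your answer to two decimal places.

$6,569.77

With 12 periods per year: i = 0.00241667, n = 24.
FV = PV·(1+i)^n = 6,200 × 1.059641 = 6,569.7733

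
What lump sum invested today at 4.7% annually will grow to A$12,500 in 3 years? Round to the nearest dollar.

A$10,891

PV = 12,500 / (1 + 0.047)^3 = 12,500 / 1.147731 = 10,891.0554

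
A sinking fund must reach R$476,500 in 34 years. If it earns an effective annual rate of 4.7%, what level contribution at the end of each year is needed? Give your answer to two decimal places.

R$5,946.19

PMT = 476500 / ( [(1+0.047)^34 − 1] / 0.047 ) = 476500 / 80.135398 = 5,946.1863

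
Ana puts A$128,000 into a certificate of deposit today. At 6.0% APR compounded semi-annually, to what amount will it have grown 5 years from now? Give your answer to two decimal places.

A$172,021.30

i = 0.06/2 = 0.03 per half-year; n = 5·2 = 10.
FV = 128,000 × (1 + 0.03)^10 = 172,021.2966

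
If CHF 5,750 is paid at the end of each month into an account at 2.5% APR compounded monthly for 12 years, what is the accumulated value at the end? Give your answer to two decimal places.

Periodic rate i = 0.025/12 = 0.00208333; n = 12 × 12 = 144 periods.
FV = 5750 × [(1+0.00208333)^144 − 1] / 0.00208333 = 5750 × 167.730061 = 964,447.8516

CHF 964,447.85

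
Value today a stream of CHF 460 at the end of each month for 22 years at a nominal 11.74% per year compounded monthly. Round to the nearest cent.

CHF 43,421.03

Periodic rate i = 0.1174/12 = 0.00978333; n = 22 × 12 = 264 periods.
Annuity factor a(264|0.00978333) = 94.393534; PV = 460 × 94.393534 = 43,421.0254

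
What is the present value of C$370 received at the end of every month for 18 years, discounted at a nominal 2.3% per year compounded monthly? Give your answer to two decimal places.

C$65,390.98

Periodic rate i = 0.023/12 = 0.00191667; n = 18 × 12 = 216 periods.
Annuity factor a(216|0.00191667) = 176.732389; PV = 370 × 176.732389 = 65,390.9840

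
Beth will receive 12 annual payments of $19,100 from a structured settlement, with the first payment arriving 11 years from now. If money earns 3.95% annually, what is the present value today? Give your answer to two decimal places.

$122,035.72

PV at t=10 (ordinary 12-year annuity): 19100 × a(12|0.0395) = 19100 × 9.412360 = 179,776.0759
PV₀ = 179,776.0759 / (1+0.0395)^10 = 179,776.0759 / 1.473143 = 122,035.7178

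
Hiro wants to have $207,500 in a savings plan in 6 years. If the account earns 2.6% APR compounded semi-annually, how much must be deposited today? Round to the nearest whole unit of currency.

$177,707

i = 0.026/2 = 0.013 per half-year; n = 6·2 = 12.
PV = 207,500 / (1 + 0.013)^12 = 207,500 / 1.167652 = 177,707.0906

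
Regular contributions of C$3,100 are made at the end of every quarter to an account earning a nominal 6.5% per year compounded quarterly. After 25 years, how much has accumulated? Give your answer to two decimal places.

C$765,464.79

i = 0.065/4 = 0.01625 per quarter; n = 25·4 = 100.
Accumulation factor s(100|0.01625) = 246.924124; FV = 3100 × 246.924124 = 765,464.7852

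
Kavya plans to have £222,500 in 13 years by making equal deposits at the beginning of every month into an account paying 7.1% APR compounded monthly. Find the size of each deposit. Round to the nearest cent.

£866.70

With 12 periods per year: i = 0.00591667, n = 156.
FV-annuity factor × (1+i) = 256.720170; PMT = 222500 / 256.720170 = 866.7024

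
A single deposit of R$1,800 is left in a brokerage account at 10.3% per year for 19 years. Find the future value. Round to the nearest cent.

1,800 × (1+0.103)^19 = 1,800 × 6.440725 = 11,593.3045

R$11,593.30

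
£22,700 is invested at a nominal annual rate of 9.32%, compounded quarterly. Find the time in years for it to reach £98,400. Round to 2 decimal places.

15.92 years

Periodic rate i = 0.0932/4 = 0.0233.
n = ln(98400/22700) / ln(1+0.0233) = ln(4.33480) / 0.023033 = 63.6780 quarters
= 63.6780/4 years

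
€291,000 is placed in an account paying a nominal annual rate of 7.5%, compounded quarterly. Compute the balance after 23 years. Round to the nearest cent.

€1,607,363.82

Periodic rate i = 0.075/4 = 0.01875; n = 23 × 4 = 92 periods.
291,000 × (1+0.01875)^92 = 291,000 × 5.523587 = 1,607,363.8244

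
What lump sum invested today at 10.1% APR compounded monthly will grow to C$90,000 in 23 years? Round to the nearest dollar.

C$8,904

i = 0.101/12 = 0.00841667 per month; n = 23·12 = 276.
PV = FV·(1+i)^(−n) = 90,000 × 0.098936 = 8,904.2716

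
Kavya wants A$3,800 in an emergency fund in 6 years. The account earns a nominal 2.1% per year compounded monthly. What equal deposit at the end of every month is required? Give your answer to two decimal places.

Periodic rate i = 0.021/12 = 0.00175; n = 6 × 12 = 72 periods.
FV-annuity factor = 76.661295; PMT = 3800 / 76.661295 = 49.5687

A$49.57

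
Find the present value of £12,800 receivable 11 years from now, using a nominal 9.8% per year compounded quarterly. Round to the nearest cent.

i = 0.098/4 = 0.0245 per quarter; n = 11·4 = 44.
PV = 12,800 / (1 + 0.0245)^44 = 12,800 / 2.900857 = 4,412.4887

£4,412.49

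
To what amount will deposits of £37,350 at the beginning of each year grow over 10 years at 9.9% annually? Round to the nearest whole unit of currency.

£651,065

Accumulation factor s(10|0.099) × (1+i) = 17.431463; FV = 37350 × 17.431463 = 651,065.1567
(Beginning-of-period payments → annuity-due factor ×(1+i).)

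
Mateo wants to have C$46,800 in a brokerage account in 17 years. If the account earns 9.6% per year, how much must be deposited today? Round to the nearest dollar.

C$9,851

PV = 46,800 / (1 + 0.096)^17 = 46,800 / 4.750939 = 9,850.6850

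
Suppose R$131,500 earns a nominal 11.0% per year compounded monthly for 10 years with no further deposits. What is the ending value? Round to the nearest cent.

Periodic rate i = 0.11/12 = 0.00916667; n = 10 × 12 = 120 periods.
131,500 × (1+0.00916667)^120 = 131,500 × 2.989150 = 393,073.1728

R$393,073.17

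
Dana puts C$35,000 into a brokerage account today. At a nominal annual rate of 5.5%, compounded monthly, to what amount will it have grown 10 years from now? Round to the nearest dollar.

C$60,588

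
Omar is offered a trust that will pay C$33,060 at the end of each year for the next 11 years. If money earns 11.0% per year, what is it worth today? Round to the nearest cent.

PV = PMT · [1 − (1+i)^(−n)] / i = 33060 · 6.206515 = 205,187.3967

C$205,187.40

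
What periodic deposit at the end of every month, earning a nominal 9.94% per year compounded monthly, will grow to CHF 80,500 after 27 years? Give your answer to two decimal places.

CHF 49.47

With 12 periods per year: i = 0.00828333, n = 324.
FV-annuity factor = 1627.324348; PMT = 80500 / 1627.324348 = 49.4677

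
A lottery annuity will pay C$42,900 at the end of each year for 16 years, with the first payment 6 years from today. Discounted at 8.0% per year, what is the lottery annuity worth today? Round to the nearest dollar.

C$258,434

Value one period before first payment (t=5): 42900 × [1 − (1+0.08)^(−16)] / 0.08 = 42900 × 8.851369 = 379,723.7368
PV₀ = 379,723.7368 / (1+0.08)^5 = 379,723.7368 / 1.469328 = 258,433.5948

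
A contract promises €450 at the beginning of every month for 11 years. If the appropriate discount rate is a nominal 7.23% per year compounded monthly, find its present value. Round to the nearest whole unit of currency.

i = 0.0723/12 = 0.006025 per month; n = 11·12 = 132.
PV = PMT · [1 − (1+i)^(−n)] / i × (1+i) = 450 · 91.414806 = 41,136.6627
(annuity-due: payments at period start, so ×(1+i).)

€41,137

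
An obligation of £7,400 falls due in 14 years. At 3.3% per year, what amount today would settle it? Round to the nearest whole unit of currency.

PV = 7,400 / (1 + 0.033)^14 = 7,400 / 1.575450 = 4,697.0720

£4,697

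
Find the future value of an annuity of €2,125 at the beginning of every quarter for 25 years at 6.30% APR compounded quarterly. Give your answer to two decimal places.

Periodic rate i = 0.063/4 = 0.01575; n = 25 × 4 = 100 periods.
Accumulation factor s(100|0.01575) × (1+i) = 243.251779; FV = 2125 × 243.251779 = 516,910.0313
Payments are at the start of each period, so multiply by (1+i).

€516,910.03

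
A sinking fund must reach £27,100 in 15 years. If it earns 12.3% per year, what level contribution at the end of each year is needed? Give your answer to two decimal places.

PMT = 27100 / ( [(1+0.123)^15 − 1] / 0.123 ) = 27100 / 38.192338 = 709.5664

£709.57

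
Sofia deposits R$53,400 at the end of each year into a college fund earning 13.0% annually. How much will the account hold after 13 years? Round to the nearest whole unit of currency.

FV = 53400 × [(1+0.13)^13 − 1] / 0.13 = 53400 × 29.984701 = 1,601,183.0224

R$1,601,183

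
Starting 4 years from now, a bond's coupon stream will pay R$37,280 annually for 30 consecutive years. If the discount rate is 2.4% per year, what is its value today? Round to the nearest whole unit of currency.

R$736,478

Value one period before first payment (t=3): 37280 × [1 − (1+0.024)^(−30)] / 0.024 = 37280 × 21.212111 = 790,787.4817
Discount back 3 years: 790,787.4817 × (1+0.024)^(−3) = 790,787.4817 × 0.931323 = 736,478.2335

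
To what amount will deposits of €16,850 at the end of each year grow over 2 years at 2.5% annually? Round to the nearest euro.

FV = PMT · [(1+i)^n − 1] / i = 16850 · 2.025000 = 34,121.2500

€34,121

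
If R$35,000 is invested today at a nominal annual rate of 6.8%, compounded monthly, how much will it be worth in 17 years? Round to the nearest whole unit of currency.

With 12 periods per year: i = 0.00566667, n = 204.
35,000 × (1+0.00566667)^204 = 35,000 × 3.166849 = 110,839.7040

R$110,840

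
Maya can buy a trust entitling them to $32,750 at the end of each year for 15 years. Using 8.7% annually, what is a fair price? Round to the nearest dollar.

$268,729

Annuity factor a(15|0.087) = 8.205452; PV = 32750 × 8.205452 = 268,728.5513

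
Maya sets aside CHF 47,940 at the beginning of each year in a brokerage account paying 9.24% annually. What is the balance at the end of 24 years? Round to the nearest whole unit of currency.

CHF 4,160,041

FV = PMT · [(1+i)^n − 1] / i × (1+i) = 47940 · 86.775991 = 4,160,041.0027
(annuity-due: payments at period start, so ×(1+i).)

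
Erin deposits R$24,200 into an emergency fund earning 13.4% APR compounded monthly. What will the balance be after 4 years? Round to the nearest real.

With 12 periods per year: i = 0.0111667, n = 48.
FV = 24,200 × (1 + 0.0111667)^48 = 41,238.9031

R$41,239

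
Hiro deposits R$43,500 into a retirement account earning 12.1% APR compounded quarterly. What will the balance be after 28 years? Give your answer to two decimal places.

R$1,224,794.01

With 4 periods per year: i = 0.03025, n = 112.
FV = PV·(1+i)^n = 43,500 × 28.156184 = 1,224,794.0135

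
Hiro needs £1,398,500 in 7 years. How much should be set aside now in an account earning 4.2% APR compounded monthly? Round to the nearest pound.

£1,042,804

i = 0.042/12 = 0.0035 per month; n = 7·12 = 84.
PV = FV·(1+i)^(−n) = 1,398,500 × 0.745659 = 1,042,804.3101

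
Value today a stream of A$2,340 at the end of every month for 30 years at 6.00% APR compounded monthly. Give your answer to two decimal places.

A$390,292.38

With 12 periods per year: i = 0.005, n = 360.
PV = 2340 × [1 − (1+0.005)^(−360)] / 0.005 = 2340 × 166.791614 = 390,292.3777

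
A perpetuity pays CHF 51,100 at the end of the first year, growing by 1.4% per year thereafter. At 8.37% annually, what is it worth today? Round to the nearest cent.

CHF 733,142.04

PV = D₁/(r − g) = 51100/(0.0837 − 0.014) = 733,142.0373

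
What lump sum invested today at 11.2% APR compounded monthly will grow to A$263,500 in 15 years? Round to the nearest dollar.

A$49,494

With 12 periods per year: i = 0.00933333, n = 180.
PV = FV·(1+i)^(−n) = 263,500 × 0.187832 = 49,493.6770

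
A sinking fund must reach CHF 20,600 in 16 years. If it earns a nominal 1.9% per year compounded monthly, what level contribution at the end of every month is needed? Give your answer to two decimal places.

i = 0.019/12 = 0.00158333 per month; n = 16·12 = 192.
FV-annuity factor = 224.174698; PMT = 20600 / 224.174698 = 91.8926

CHF 91.89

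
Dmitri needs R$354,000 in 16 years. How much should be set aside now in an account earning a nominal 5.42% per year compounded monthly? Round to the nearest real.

i = 0.0542/12 = 0.00451667 per month; n = 16·12 = 192.
Discount factor = (1+0.00451667)^(−192) = 0.420947; PV = 354,000 × 0.420947 = 149,015.3711

R$149,015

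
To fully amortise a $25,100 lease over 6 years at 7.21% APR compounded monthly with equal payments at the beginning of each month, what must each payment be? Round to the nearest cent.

$427.89

With 12 periods per year: i = 0.00600833, n = 72.
PMT = 25100 / ( [1 − (1+0.00600833)^(−72)] / 0.00600833 × (1+i) ) = 25100 / 58.659295 = 427.8947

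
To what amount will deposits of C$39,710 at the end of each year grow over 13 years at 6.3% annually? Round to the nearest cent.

C$764,417.79

Accumulation factor s(13|0.063) = 19.250007; FV = 39710 × 19.250007 = 764,417.7871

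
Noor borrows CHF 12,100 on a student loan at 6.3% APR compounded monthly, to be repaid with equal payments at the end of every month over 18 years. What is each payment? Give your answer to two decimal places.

With 12 periods per year: i = 0.00525, n = 216.
Annuity-PV factor = 129.009613; PMT = 12100 / 129.009613 = 93.7915

CHF 93.79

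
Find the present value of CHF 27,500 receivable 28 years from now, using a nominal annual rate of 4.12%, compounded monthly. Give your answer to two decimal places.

CHF 8,693.38

Periodic rate i = 0.0412/12 = 0.00343333; n = 28 × 12 = 336 periods.
PV = FV·(1+i)^(−n) = 27,500 × 0.316123 = 8,693.3801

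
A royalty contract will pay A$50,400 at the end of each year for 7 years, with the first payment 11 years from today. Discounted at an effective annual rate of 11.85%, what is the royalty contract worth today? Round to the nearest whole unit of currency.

PV at t=10 (ordinary 7-year annuity): 50400 × a(7|0.1185) = 50400 × 4.585546 = 231,111.5183
Discount back 10 years: 231,111.5183 × (1+0.1185)^(−10) = 231,111.5183 × 0.326317 = 75,415.6896

A$75,416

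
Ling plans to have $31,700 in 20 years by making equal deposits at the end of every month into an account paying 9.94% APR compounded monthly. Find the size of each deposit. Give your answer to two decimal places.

Periodic rate i = 0.0994/12 = 0.00828333; n = 20 × 12 = 240 periods.
FV-annuity factor = 753.486308; PMT = 31700 / 753.486308 = 42.0711

$42.07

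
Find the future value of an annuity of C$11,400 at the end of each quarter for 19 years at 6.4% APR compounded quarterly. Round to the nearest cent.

i = 0.064/4 = 0.016 per quarter; n = 19·4 = 76.
FV = PMT · [(1+i)^n − 1] / i = 11400 · 146.334295 = 1,668,210.9678

C$1,668,210.97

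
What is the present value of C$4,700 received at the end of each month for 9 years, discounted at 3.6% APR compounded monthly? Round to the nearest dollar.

C$433,025

i = 0.036/12 = 0.003 per month; n = 9·12 = 108.
PV = 4700 × [1 − (1+0.003)^(−108)] / 0.003 = 4700 × 92.132958 = 433,024.9031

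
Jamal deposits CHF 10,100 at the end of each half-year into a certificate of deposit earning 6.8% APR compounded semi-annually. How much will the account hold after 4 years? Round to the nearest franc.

CHF 91,098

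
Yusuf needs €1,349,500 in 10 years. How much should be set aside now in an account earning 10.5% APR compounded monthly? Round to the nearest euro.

€474,403

i = 0.105/12 = 0.00875 per month; n = 10·12 = 120.
PV = 1,349,500 / (1 + 0.00875)^120 = 1,349,500 / 2.844630 = 474,402.7100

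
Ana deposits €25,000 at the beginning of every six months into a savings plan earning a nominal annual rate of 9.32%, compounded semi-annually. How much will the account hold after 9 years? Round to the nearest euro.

i = 0.0932/2 = 0.0466 per half-year; n = 9·2 = 18.
FV = 25000 × [(1+0.0466)^18 − 1] / 0.0466 × (1+i) = 25000 × 28.526423 = 713,160.5651
(Beginning-of-period payments → annuity-due factor ×(1+i).)

€713,161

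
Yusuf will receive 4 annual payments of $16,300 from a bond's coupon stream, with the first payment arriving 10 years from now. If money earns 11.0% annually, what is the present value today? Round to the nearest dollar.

$19,769

PV at t=9 (ordinary 4-year annuity): 16300 × a(4|0.11) = 16300 × 3.102446 = 50,569.8647
PV₀ = 50,569.8647 / (1+0.11)^9 = 50,569.8647 / 2.558037 = 19,769.0128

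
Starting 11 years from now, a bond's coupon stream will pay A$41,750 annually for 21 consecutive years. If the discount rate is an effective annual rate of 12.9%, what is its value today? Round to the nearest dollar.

PV at t=10 (ordinary 21-year annuity): 41750 × a(21|0.129) = 41750 × 7.145429 = 298,321.6450
PV₀ = 298,321.6450 / (1+0.129)^10 = 298,321.6450 / 3.364646 = 88,663.5969

A$88,664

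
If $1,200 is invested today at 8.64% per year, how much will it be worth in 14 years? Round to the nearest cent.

FV = PV·(1+i)^n = 1,200 × 3.190484 = 3,828.5810

$3,828.58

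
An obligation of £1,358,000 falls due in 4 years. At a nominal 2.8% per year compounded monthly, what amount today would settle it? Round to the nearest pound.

£1,214,271

With 12 periods per year: i = 0.00233333, n = 48.
PV = 1,358,000 / (1 + 0.00233333)^48 = 1,358,000 / 1.118367 = 1,214,270.5097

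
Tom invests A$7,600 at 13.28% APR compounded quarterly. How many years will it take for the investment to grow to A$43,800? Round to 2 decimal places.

Periodic rate i = 0.1328/4 = 0.0332.
(1+i)^n = 43800/7600 = 5.76316, so n = ln 5.76316 / ln 1.0332 = 53.6266 quarters
= 53.6266/4 years

13.41 years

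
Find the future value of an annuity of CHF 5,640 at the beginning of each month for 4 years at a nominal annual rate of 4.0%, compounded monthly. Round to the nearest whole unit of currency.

CHF 294,029

With 12 periods per year: i = 0.00333333, n = 48.
FV = 5640 × [(1+0.00333333)^48 − 1] / 0.00333333 × (1+i) = 5640 × 52.132800 = 294,028.9901
(Beginning-of-period payments → annuity-due factor ×(1+i).)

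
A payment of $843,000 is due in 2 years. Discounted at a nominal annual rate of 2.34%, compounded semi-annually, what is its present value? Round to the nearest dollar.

$804,675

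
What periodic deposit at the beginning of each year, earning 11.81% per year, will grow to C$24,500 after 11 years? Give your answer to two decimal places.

C$1,071.93

FV-annuity factor × (1+i) = 22.856062; PMT = 24500 / 22.856062 = 1,071.9257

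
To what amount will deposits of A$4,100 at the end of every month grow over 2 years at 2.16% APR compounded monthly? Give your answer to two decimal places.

With 12 periods per year: i = 0.0018, n = 24.
FV = 4100 × [(1+0.0018)^24 − 1] / 0.0018 = 4100 × 24.503420 = 100,464.0227

A$100,464.02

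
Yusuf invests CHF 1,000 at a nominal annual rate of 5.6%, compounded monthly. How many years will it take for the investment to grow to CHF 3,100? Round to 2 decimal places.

20.25 years

Periodic rate i = 0.056/12 = 0.00466667.
n = ln(3100/1000) / ln(1+0.00466667) = ln(3.10000) / 0.004656 = 243.0086 months
= 243.0086/12 years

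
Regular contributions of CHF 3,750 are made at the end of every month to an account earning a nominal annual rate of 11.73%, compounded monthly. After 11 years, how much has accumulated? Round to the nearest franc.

Periodic rate i = 0.1173/12 = 0.009775; n = 11 × 12 = 132 periods.
FV = 3750 × [(1+0.009775)^132 − 1] / 0.009775 = 3750 × 267.128340 = 1,001,731.2741

CHF 1,001,731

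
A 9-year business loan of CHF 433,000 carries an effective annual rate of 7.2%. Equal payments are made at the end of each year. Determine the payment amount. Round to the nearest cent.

CHF 67,026.19

Annuity-PV factor = 6.460161; PMT = 433000 / 6.460161 = 67,026.1906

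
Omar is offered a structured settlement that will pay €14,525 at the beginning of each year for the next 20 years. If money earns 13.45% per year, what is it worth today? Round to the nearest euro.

€112,698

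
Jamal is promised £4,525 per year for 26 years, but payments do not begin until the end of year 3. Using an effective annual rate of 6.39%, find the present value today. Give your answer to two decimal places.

£50,063.22

PV at t=2 (ordinary 26-year annuity): 4525 × a(26|0.0639) = 4525 × 12.522811 = 56,665.7180
PV₀ = 56,665.7180 / (1+0.0639)^2 = 56,665.7180 / 1.131883 = 50,063.2199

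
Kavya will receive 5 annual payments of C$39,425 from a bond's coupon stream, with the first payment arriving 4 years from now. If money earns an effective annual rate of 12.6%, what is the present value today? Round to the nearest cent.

PV at t=3 (ordinary 5-year annuity): 39425 × a(5|0.126) = 39425 × 3.551832 = 140,030.9761
Discount back 3 years: 140,030.9761 × (1+0.126)^(−3) = 140,030.9761 × 0.700462 = 98,086.4337

C$98,086.43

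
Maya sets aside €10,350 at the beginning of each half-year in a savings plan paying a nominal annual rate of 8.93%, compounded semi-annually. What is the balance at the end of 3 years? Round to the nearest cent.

€72,559.99

With 2 periods per year: i = 0.04465, n = 6.
FV = 10350 × [(1+0.04465)^6 − 1] / 0.04465 × (1+i) = 10350 × 7.010627 = 72,559.9898
(annuity-due: payments at period start, so ×(1+i).)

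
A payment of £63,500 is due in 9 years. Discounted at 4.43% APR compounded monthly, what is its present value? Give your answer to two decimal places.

With 12 periods per year: i = 0.00369167, n = 108.
PV = 63,500 / (1 + 0.00369167)^108 = 63,500 / 1.488793 = 42,651.9943

£42,651.99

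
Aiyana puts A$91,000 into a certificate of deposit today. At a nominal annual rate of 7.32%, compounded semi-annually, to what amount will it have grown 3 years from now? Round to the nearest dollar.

A$112,904

With 2 periods per year: i = 0.0366, n = 6.
FV = PV·(1+i)^n = 91,000 × 1.240701 = 112,903.8156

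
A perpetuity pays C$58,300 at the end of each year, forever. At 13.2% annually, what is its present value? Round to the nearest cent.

C$441,666.67

PV = C/r = 58300/0.132 = 441,666.6667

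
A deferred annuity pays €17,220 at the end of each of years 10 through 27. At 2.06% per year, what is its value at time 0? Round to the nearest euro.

€213,750

PV at t=9 (ordinary 18-year annuity): 17220 × a(18|0.0206) = 17220 × 14.913243 = 256,806.0489
Discount back 9 years: 256,806.0489 × (1+0.0206)^(−9) = 256,806.0489 × 0.832338 = 213,749.5323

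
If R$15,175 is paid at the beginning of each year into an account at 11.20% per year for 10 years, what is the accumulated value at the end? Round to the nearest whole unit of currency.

R$284,909

FV = 15175 × [(1+0.112)^10 − 1] / 0.112 × (1+i) = 15175 × 18.774914 = 284,909.3212
(annuity-due: payments at period start, so ×(1+i).)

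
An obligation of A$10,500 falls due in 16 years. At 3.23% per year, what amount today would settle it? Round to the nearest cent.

PV = 10,500 / (1 + 0.0323)^16 = 10,500 / 1.663010 = 6,313.8529

A$6,313.85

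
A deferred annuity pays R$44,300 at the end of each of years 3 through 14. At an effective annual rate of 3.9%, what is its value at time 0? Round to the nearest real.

R$387,377

Value one period before first payment (t=2): 44300 × [1 − (1+0.039)^(−12)] / 0.039 = 44300 × 9.439764 = 418,181.5673
PV₀ = 418,181.5673 / (1+0.039)^2 = 418,181.5673 / 1.079521 = 387,376.9638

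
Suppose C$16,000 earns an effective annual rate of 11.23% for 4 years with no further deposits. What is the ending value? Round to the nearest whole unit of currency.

FV = PV·(1+i)^n = 16,000 × 1.530692 = 24,491.0684

C$24,491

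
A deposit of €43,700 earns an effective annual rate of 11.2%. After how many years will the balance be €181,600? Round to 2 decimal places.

13.42 years

(1+i)^n = 181600/43700 = 4.15561, so n = ln 4.15561 / ln 1.112 = 13.4180 years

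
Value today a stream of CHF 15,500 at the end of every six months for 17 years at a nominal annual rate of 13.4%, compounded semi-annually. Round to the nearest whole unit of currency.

CHF 205,836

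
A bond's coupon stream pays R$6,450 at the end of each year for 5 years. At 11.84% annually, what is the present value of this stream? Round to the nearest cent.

R$23,343.26

PV = 6450 × [1 − (1+0.1184)^(−5)] / 0.1184 = 6450 × 3.619110 = 23,343.2618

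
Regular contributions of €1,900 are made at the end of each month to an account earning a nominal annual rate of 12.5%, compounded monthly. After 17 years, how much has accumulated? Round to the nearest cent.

i = 0.125/12 = 0.0104167 per month; n = 17·12 = 204.
FV = 1900 × [(1+0.0104167)^204 − 1] / 0.0104167 = 1900 × 699.011633 = 1,328,122.1019

€1,328,122.10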